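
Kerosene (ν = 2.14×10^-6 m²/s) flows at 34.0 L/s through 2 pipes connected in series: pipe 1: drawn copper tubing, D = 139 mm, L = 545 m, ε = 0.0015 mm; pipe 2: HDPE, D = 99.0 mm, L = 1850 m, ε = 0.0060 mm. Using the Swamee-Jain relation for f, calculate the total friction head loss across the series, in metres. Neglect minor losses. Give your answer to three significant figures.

H ≈ 314 m

Pipe 1: V = 2.241 m/s, Re = 1.46×10^5, ε/D = 1.08×10^-5, f = 0.01662, h_1 = f(L/D)V²/2g = 16.68 m
Pipe 2: V = 4.417 m/s, Re = 2.04×10^5, ε/D = 6.06×10^-5, f = 0.01601, h_2 = f(L/D)V²/2g = 297.5 m
Series → Q common, losses add: H = Σh = 314.2 m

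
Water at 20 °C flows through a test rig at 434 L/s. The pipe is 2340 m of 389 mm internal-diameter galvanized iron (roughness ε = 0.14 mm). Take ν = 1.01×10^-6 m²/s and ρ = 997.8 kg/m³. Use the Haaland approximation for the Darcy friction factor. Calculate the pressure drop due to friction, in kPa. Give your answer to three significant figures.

V = 4Q/(πD²) = 4·0.434/(π·0.389²) = 3.652 m/s
Re = VD/ν = 3.652·0.389/1.01×10^-6 = 1.41×10^6 → turbulent
ε/D = 0.14/389 = 3.60×10^-4
Haaland: f = 0.01597
h_f = f(L/D)V²/(2g) = 0.01597·(2340/0.389)·3.652²/(2·9.81) = 65.28 m
Δp = ρg·h_f = 997.8·9.81·65.28 = 639.0 kPa

Δp ≈ 639 kPa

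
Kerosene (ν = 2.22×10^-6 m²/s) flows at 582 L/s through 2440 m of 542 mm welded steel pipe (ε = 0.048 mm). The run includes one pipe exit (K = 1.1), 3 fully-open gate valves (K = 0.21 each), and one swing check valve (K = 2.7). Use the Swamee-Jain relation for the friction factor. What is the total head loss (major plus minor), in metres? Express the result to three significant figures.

V = 4Q/(πD²) = 2.523 m/s; V²/2g = 0.3243 m
Re = 6.16×10^5, ε/D = 8.86×10^-5 → f = 0.01399 (Swamee-Jain)
Major: h_f = f(L/D)·V²/2g = 0.01399·4502·0.3243 = 20.43 m
Minor: ΣK = 4.43; h_m = ΣK·V²/2g = 1.437 m
Total H_L = 20.43 + 1.437 = 21.86 m

H_L ≈ 21.9 m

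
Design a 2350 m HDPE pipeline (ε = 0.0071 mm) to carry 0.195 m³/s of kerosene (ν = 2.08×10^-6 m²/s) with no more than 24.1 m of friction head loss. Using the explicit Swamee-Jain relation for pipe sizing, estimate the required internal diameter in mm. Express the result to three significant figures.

Swamee-Jain (Type III): D = 0.66·[ε^1.25·(LQ²/(gh_f))^4.75 + ν·Q^9.4·(L/(gh_f))^5.2]^0.04
LQ²/(gh_f) = 0.3780; L/(gh_f) = 9.940
Term 1 = ε^1.25·(…)^4.75 = 3.61×10^-9; Term 2 = ν·Q^9.4·(…)^5.2 = 6.77×10^-8
D = 0.66·(3.61×10^-9 + 6.77×10^-8)^0.04 = 0.3417 m = 342 mm
Check: V = 2.13 m/s, Re = 3.49×10^5, f = 0.01424, h_f = 22.6 m ≈ 24.1 m ✓

D ≈ 342 mm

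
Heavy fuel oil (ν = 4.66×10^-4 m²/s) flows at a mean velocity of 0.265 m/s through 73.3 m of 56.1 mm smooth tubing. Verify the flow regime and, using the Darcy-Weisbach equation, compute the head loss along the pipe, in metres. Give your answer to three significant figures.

h_f ≈ 9.38 m

Re = VD/ν = 0.265·0.05610/4.66×10^-4 = 31.9 → laminar (Re < 2300)
f = 64/Re = 2.006
h_f = f(L/D)V²/(2g) = 2.006·(73.3/0.05610)·0.265²/(2·9.81) = 9.382 m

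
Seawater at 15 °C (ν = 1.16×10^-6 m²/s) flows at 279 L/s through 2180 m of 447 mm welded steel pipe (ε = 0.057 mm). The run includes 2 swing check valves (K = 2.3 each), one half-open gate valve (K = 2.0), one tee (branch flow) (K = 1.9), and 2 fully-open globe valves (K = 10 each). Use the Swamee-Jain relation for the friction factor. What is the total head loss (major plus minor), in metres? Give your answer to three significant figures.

V = 4Q/(πD²) = 1.778 m/s; V²/2g = 0.1611 m
Re = 6.85×10^5, ε/D = 1.28×10^-4 → f = 0.01433 (Swamee-Jain)
Major: h_f = f(L/D)·V²/2g = 0.01433·4877·0.1611 = 11.26 m
Minor: ΣK = 28.5; h_m = ΣK·V²/2g = 4.591 m
Total H_L = 11.26 + 4.591 = 15.85 m

H_L ≈ 15.9 m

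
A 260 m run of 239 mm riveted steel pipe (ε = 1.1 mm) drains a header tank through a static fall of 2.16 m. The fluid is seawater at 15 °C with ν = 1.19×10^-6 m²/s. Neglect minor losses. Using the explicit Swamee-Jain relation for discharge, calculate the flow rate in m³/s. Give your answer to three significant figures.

Swamee-Jain (Type II): Q = -0.965·√(gD⁵h_f/L)·ln[ε/(3.7D) + √(3.17ν²L/(gD³h_f))]
√(gD⁵h_f/L) = √(9.81·0.239⁵·2.16/260) = 0.007972
ε/(3.7D) = 0.00124; √(3.17ν²L/(gD³h_f)) = 6.35×10^-5
Q = -0.965·0.007972·ln(0.001307) = 0.05108 m³/s
Check: V = 1.14 m/s, Re = 2.29×10^5, f = 0.03022, h_f = 2.17 m ≈ 2.16 m ✓

Q ≈ 0.0511 m³/s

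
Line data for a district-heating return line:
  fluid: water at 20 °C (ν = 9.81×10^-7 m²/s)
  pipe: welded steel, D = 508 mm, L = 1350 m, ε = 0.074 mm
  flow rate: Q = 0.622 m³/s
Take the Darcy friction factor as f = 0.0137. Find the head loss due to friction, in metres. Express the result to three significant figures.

V = 4Q/(πD²) = 4·0.622/(π·0.508²) = 3.069 m/s
h_f = f(L/D)V²/(2g) = 0.01370·(1350/0.508)·3.069²/(2·9.81) = 17.48 m

h_f ≈ 17.5 m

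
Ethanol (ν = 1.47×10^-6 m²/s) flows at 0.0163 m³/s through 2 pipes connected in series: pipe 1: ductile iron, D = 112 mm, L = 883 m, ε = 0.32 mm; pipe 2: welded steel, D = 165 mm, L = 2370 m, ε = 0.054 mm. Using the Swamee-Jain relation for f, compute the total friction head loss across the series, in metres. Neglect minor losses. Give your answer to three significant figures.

Pipe 1: V = 1.654 m/s, Re = 1.26×10^5, ε/D = 0.00286, f = 0.02712, h_1 = f(L/D)V²/2g = 29.83 m
Pipe 2: V = 0.7623 m/s, Re = 8.56×10^4, ε/D = 3.27×10^-4, f = 0.02010, h_2 = f(L/D)V²/2g = 8.551 m
Series → Q common, losses add: H = Σh = 38.38 m

H ≈ 38.4 m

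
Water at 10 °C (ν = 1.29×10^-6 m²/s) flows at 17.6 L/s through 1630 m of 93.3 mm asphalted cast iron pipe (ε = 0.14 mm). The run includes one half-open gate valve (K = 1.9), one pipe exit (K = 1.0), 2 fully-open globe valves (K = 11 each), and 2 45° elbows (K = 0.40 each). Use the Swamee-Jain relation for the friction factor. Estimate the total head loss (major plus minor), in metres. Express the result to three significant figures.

H_L ≈ 145 m

V = 4Q/(πD²) = 2.574 m/s; V²/2g = 0.3378 m
Re = 1.86×10^5, ε/D = 0.00150 → f = 0.02305 (Swamee-Jain)
Major: h_f = f(L/D)·V²/2g = 0.02305·17471·0.3378 = 136.0 m
Minor: ΣK = 25.7; h_m = ΣK·V²/2g = 8.681 m
Total H_L = 136.0 + 8.681 = 144.7 m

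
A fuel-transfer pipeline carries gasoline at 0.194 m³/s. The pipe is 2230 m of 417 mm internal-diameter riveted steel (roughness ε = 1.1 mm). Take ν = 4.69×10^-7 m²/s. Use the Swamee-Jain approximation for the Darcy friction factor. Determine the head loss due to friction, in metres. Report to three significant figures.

V = 4Q/(πD²) = 4·0.194/(π·0.417²) = 1.420 m/s
Re = VD/ν = 1.420·0.417/4.69×10^-7 = 1.26×10^6 → turbulent
ε/D = 1.1/417 = 0.00264
Swamee-Jain: f = 0.02542
h_f = f(L/D)V²/(2g) = 0.02542·(2230/0.417)·1.420²/(2·9.81) = 13.98 m

h_f ≈ 14.0 m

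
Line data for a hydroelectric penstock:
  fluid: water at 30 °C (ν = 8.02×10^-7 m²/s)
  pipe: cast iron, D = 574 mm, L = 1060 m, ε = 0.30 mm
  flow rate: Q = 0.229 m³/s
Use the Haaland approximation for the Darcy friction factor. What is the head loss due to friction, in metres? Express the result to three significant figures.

h_f ≈ 1.29 m

V = 4Q/(πD²) = 4·0.229/(π·0.574²) = 0.8850 m/s
Re = VD/ν = 0.8850·0.574/8.02×10^-7 = 6.33×10^5 → turbulent
ε/D = 0.30/574 = 5.23×10^-4
Haaland: f = 0.01756
h_f = f(L/D)V²/(2g) = 0.01756·(1060/0.574)·0.8850²/(2·9.81) = 1.294 m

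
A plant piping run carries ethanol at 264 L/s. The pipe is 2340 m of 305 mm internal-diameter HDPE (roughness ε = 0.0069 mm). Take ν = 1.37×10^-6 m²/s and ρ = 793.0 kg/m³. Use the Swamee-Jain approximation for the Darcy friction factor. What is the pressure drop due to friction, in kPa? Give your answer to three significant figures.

Δp ≈ 497 kPa

V = 4Q/(πD²) = 4·0.264/(π·0.305²) = 3.613 m/s
Re = VD/ν = 3.613·0.305/1.37×10^-6 = 8.04×10^5 → turbulent
ε/D = 0.0069/305 = 2.26×10^-5
Swamee-Jain: f = 0.01251
h_f = f(L/D)V²/(2g) = 0.01251·(2340/0.305)·3.613²/(2·9.81) = 63.89 m
Δp = ρg·h_f = 793.0·9.81·63.89 = 497.0 kPa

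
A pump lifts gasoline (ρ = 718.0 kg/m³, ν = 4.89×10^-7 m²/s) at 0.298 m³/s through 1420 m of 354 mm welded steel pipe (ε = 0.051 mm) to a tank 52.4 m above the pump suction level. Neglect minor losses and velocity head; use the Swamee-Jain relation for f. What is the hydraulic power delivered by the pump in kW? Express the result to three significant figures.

V = 4Q/(πD²) = 3.028 m/s; Re = 2.19×10^6; ε/D = 1.44×10^-4; f = 0.01353
h_f = f(L/D)V²/2g = 25.35 m
Total head H = z + h_f = 52.4 + 25.35 = 77.75 m
P_hyd = ρgQH = 718.0·9.81·0.298·77.75 = 163.2 kW

P_hyd ≈ 163 kW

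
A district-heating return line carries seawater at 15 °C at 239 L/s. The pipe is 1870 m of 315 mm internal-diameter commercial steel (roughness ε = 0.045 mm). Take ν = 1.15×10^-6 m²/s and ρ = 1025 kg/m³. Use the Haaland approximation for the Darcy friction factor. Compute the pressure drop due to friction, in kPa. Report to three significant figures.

Δp ≈ 403 kPa

V = 4Q/(πD²) = 4·0.239/(π·0.315²) = 3.067 m/s
Re = VD/ν = 3.067·0.315/1.15×10^-6 = 8.40×10^5 → turbulent
ε/D = 0.045/315 = 1.43×10^-4
Haaland: f = 0.01408
h_f = f(L/D)V²/(2g) = 0.01408·(1870/0.315)·3.067²/(2·9.81) = 40.08 m
Δp = ρg·h_f = 1025·9.81·40.08 = 403.0 kPa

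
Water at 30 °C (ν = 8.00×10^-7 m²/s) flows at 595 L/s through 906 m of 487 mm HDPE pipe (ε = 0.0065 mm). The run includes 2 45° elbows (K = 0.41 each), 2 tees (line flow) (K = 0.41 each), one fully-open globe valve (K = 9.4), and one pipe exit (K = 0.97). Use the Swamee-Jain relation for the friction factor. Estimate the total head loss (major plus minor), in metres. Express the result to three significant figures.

V = 4Q/(πD²) = 3.194 m/s; V²/2g = 0.5200 m
Re = 1.94×10^6, ε/D = 1.33×10^-5 → f = 0.01089 (Swamee-Jain)
Major: h_f = f(L/D)·V²/2g = 0.01089·1860·0.5200 = 10.54 m
Minor: ΣK = 12.0; h_m = ΣK·V²/2g = 6.246 m
Total H_L = 10.54 + 6.246 = 16.78 m

H_L ≈ 16.8 m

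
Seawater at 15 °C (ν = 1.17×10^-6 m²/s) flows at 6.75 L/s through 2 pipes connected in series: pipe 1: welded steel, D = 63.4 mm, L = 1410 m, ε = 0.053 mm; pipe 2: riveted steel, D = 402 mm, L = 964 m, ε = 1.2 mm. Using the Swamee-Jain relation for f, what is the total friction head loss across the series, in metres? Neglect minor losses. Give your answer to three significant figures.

H ≈ 111 m

Pipe 1: V = 2.138 m/s, Re = 1.16×10^5, ε/D = 8.36×10^-4, f = 0.02144, h_1 = f(L/D)V²/2g = 111.1 m
Pipe 2: V = 0.05318 m/s, Re = 1.83×10^4, ε/D = 0.00299, f = 0.03226, h_2 = f(L/D)V²/2g = 0.01115 m
Series → Q common, losses add: H = Σh = 111.1 m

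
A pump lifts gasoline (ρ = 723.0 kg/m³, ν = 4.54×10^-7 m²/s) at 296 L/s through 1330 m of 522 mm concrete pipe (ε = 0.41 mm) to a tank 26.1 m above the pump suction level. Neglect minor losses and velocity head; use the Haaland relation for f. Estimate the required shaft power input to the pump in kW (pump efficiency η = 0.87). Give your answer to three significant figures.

P_shaft ≈ 74.2 kW

V = 4Q/(πD²) = 1.383 m/s; Re = 1.59×10^6; ε/D = 7.85×10^-4; f = 0.01877
h_f = f(L/D)V²/2g = 4.663 m
Total head H = z + h_f = 26.1 + 4.663 = 30.76 m
P_hyd = ρgQH = 723.0·9.81·0.296·30.76 = 64.58 kW
P_shaft = P_hyd/η = 64.58/0.87 = 74.23 kW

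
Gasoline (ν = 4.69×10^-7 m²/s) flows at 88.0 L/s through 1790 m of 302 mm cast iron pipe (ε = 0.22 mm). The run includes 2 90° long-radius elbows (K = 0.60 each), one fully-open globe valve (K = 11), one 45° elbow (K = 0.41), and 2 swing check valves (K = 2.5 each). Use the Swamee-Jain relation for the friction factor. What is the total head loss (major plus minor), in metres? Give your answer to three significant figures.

H_L ≈ 9.92 m

V = 4Q/(πD²) = 1.229 m/s; V²/2g = 0.07692 m
Re = 7.91×10^5, ε/D = 7.28×10^-4 → f = 0.01879 (Swamee-Jain)
Major: h_f = f(L/D)·V²/2g = 0.01879·5927·0.07692 = 8.567 m
Minor: ΣK = 17.6; h_m = ΣK·V²/2g = 1.355 m
Total H_L = 8.567 + 1.355 = 9.922 m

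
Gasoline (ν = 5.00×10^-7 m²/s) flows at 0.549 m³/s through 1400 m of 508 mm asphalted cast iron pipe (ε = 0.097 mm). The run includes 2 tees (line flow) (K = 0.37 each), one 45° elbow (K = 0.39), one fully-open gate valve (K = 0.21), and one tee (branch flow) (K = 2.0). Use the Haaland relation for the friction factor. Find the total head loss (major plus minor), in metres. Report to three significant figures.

H_L ≈ 15.6 m

V = 4Q/(πD²) = 2.709 m/s; V²/2g = 0.3739 m
Re = 2.75×10^6, ε/D = 1.91×10^-4 → f = 0.01397 (Haaland)
Major: h_f = f(L/D)·V²/2g = 0.01397·2756·0.3739 = 14.40 m
Minor: ΣK = 3.34; h_m = ΣK·V²/2g = 1.249 m
Total H_L = 14.40 + 1.249 = 15.64 m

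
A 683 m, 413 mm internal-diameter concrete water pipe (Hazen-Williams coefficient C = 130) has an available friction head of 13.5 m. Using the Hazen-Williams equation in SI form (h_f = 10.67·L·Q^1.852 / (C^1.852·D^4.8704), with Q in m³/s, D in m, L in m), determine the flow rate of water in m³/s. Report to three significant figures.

Q ≈ 0.425 m³/s

Rearranging: Q = [h_f·C^1.852·D^4.8704 / (10.67·L)]^(1/1.852)
Q = [13.5·130^1.852·0.413^4.8704 / (10.67·683)]^0.540 = 0.4253 m³/s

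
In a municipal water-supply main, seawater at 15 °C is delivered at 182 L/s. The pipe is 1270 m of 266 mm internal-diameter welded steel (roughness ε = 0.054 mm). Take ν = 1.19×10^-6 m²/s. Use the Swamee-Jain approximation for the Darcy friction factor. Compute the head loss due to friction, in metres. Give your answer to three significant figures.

V = 4Q/(πD²) = 4·0.182/(π·0.266²) = 3.275 m/s
Re = VD/ν = 3.275·0.266/1.19×10^-6 = 7.32×10^5 → turbulent
ε/D = 0.054/266 = 2.03×10^-4
Swamee-Jain: f = 0.01509
h_f = f(L/D)V²/(2g) = 0.01509·(1270/0.266)·3.275²/(2·9.81) = 39.39 m

h_f ≈ 39.4 m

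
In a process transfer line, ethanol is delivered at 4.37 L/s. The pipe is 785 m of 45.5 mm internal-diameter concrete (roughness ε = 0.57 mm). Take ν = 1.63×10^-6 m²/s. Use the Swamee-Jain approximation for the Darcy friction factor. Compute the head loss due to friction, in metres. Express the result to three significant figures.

V = 4Q/(πD²) = 4·0.00437/(π·0.0455²) = 2.688 m/s
Re = VD/ν = 2.688·0.0455/1.63×10^-6 = 7.50×10^4 → turbulent
ε/D = 0.57/45.5 = 0.0125
Swamee-Jain: f = 0.04195
h_f = f(L/D)V²/(2g) = 0.04195·(785/0.0455)·2.688²/(2·9.81) = 266.5 m

h_f ≈ 266 m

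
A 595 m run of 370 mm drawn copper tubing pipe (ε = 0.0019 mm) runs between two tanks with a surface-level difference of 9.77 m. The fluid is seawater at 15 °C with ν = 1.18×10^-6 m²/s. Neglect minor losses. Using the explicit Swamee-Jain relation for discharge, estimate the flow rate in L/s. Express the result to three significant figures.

Swamee-Jain (Type II): Q = -0.965·√(gD⁵h_f/L)·ln[ε/(3.7D) + √(3.17ν²L/(gD³h_f))]
√(gD⁵h_f/L) = √(9.81·0.370⁵·9.77/595) = 0.03342
ε/(3.7D) = 1.39×10^-6; √(3.17ν²L/(gD³h_f)) = 2.33×10^-5
Q = -0.965·0.03342·ln(2.465×10^-5) = 0.3422 m³/s
Check: V = 3.18 m/s, Re = 9.98×10^5, f = 0.01174, h_f = 9.75 m ≈ 9.77 m ✓

Q ≈ 342 L/s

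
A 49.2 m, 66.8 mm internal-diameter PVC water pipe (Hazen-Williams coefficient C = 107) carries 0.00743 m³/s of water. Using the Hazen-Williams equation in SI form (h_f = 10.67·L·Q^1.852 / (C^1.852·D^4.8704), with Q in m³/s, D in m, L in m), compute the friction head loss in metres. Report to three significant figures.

h_f = 10.67·49.2·0.00743^1.852 / (107^1.852·0.0668^4.8704) = 5.528 m

h_f ≈ 5.53 m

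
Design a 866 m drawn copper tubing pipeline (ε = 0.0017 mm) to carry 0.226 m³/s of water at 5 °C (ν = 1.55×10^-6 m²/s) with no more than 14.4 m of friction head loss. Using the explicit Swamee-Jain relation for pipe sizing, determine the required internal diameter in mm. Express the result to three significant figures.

Swamee-Jain (Type III): D = 0.66·[ε^1.25·(LQ²/(gh_f))^4.75 + ν·Q^9.4·(L/(gh_f))^5.2]^0.04
LQ²/(gh_f) = 0.3131; L/(gh_f) = 6.130
Term 1 = ε^1.25·(…)^4.75 = 2.47×10^-10; Term 2 = ν·Q^9.4·(…)^5.2 = 1.64×10^-8
D = 0.66·(2.47×10^-10 + 1.64×10^-8)^0.04 = 0.3224 m = 322 mm
Check: V = 2.77 m/s, Re = 5.76×10^5, f = 0.01286, h_f = 13.5 m ≈ 14.4 m ✓

D ≈ 322 mm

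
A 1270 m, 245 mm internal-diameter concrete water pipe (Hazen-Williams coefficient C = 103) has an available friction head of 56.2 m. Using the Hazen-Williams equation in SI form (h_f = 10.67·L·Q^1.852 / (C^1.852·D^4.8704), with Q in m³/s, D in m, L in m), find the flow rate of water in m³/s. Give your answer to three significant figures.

Rearranging: Q = [h_f·C^1.852·D^4.8704 / (10.67·L)]^(1/1.852)
Q = [56.2·103^1.852·0.245^4.8704 / (10.67·1270)]^0.540 = 0.1319 m³/s

Q ≈ 0.132 m³/s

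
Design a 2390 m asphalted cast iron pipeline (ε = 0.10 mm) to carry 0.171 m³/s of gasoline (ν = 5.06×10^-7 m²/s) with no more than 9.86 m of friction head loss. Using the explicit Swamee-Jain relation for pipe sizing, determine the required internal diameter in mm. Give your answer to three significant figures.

D ≈ 395 mm

Swamee-Jain (Type III): D = 0.66·[ε^1.25·(LQ²/(gh_f))^4.75 + ν·Q^9.4·(L/(gh_f))^5.2]^0.04
LQ²/(gh_f) = 0.7225; L/(gh_f) = 24.71
Term 1 = ε^1.25·(…)^4.75 = 2.14×10^-6; Term 2 = ν·Q^9.4·(…)^5.2 = 5.46×10^-7
D = 0.66·(2.14×10^-6 + 5.46×10^-7)^0.04 = 0.3951 m = 395 mm
Check: V = 1.39 m/s, Re = 1.09×10^6, f = 0.01526, h_f = 9.15 m ≈ 9.86 m ✓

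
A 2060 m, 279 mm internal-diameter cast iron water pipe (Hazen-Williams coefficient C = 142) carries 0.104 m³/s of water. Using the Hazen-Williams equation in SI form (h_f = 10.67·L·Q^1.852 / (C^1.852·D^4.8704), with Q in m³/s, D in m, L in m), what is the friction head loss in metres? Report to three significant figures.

h_f = 10.67·2060·0.104^1.852 / (142^1.852·0.279^4.8704) = 17.21 m

h_f ≈ 17.2 m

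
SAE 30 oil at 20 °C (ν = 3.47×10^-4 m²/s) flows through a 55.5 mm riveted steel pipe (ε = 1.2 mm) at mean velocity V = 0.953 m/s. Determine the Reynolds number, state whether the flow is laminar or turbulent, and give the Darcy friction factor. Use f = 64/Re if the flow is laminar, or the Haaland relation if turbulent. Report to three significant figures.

Re ≈ 152; laminar; f = 64/Re ≈ 0.420

Re = VD/ν = 0.9530·0.0555/3.47×10^-4 = 152
Re < 2300 → laminar → f = 64/Re = 0.4199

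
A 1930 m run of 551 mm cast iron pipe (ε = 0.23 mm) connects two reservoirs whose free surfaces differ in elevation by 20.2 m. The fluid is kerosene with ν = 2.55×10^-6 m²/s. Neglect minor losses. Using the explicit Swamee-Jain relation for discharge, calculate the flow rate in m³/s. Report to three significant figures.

Q ≈ 0.615 m³/s

Swamee-Jain (Type II): Q = -0.965·√(gD⁵h_f/L)·ln[ε/(3.7D) + √(3.17ν²L/(gD³h_f))]
√(gD⁵h_f/L) = √(9.81·0.551⁵·20.2/1930) = 0.07221
ε/(3.7D) = 1.13×10^-4; √(3.17ν²L/(gD³h_f)) = 3.46×10^-5
Q = -0.965·0.07221·ln(1.475×10^-4) = 0.6148 m³/s
Check: V = 2.58 m/s, Re = 5.57×10^5, f = 0.01714, h_f = 20.3 m ≈ 20.2 m ✓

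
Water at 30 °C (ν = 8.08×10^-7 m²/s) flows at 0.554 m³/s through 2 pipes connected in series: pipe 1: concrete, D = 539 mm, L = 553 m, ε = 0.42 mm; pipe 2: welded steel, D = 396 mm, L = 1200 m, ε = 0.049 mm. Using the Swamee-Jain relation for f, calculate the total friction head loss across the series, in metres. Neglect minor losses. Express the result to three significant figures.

Pipe 1: V = 2.428 m/s, Re = 1.62×10^6, ε/D = 7.79×10^-4, f = 0.01880, h_1 = f(L/D)V²/2g = 5.794 m
Pipe 2: V = 4.498 m/s, Re = 2.20×10^6, ε/D = 1.24×10^-4, f = 0.01321, h_2 = f(L/D)V²/2g = 41.29 m
Series → Q common, losses add: H = Σh = 47.08 m

H ≈ 47.1 m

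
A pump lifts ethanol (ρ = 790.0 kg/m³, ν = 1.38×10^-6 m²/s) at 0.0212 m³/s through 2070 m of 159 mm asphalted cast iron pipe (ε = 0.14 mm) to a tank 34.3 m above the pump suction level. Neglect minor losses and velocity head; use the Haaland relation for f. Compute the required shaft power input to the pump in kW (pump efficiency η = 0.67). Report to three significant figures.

P_shaft ≈ 12.3 kW

V = 4Q/(πD²) = 1.068 m/s; Re = 1.23×10^5; ε/D = 8.81×10^-4; f = 0.02114
h_f = f(L/D)V²/2g = 15.99 m
Total head H = z + h_f = 34.3 + 15.99 = 50.29 m
P_hyd = ρgQH = 790.0·9.81·0.0212·50.29 = 8.263 kW
P_shaft = P_hyd/η = 8.263/0.67 = 12.33 kW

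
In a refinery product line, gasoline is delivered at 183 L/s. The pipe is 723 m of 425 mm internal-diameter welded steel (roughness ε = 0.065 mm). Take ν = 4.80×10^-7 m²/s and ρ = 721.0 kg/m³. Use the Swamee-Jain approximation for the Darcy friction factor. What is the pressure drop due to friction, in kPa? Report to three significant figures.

V = 4Q/(πD²) = 4·0.183/(π·0.425²) = 1.290 m/s
Re = VD/ν = 1.290·0.425/4.80×10^-7 = 1.14×10^6 → turbulent
ε/D = 0.065/425 = 1.53×10^-4
Swamee-Jain: f = 0.01410
h_f = f(L/D)V²/(2g) = 0.01410·(723/0.425)·1.290²/(2·9.81) = 2.035 m
Δp = ρg·h_f = 721.0·9.81·2.035 = 14.39 kPa

Δp ≈ 14.4 kPa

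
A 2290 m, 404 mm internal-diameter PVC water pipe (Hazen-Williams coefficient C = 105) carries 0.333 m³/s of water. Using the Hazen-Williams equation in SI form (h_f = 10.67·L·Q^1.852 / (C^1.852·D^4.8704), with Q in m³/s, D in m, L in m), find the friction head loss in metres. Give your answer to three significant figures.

h_f ≈ 47.6 m

h_f = 10.67·2290·0.333^1.852 / (105^1.852·0.404^4.8704) = 47.58 m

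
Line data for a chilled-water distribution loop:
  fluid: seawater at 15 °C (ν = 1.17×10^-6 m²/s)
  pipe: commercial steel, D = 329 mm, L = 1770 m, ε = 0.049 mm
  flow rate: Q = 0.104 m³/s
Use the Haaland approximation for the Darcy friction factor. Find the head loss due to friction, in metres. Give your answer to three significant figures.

h_f ≈ 6.32 m

V = 4Q/(πD²) = 4·0.104/(π·0.329²) = 1.223 m/s
Re = VD/ν = 1.223·0.329/1.17×10^-6 = 3.44×10^5 → turbulent
ε/D = 0.049/329 = 1.49×10^-4
Haaland: f = 0.01539
h_f = f(L/D)V²/(2g) = 0.01539·(1770/0.329)·1.223²/(2·9.81) = 6.317 m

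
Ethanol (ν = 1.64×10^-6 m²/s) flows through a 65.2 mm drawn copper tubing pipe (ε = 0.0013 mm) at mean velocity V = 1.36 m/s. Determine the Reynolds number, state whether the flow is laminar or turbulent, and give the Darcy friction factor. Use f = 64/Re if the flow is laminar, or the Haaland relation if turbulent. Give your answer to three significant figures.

Re ≈ 5.41×10^4; turbulent; f ≈ 0.0204

Re = VD/ν = 1.360·0.0652/1.64×10^-6 = 5.41×10^4
Re > 4000 → turbulent; ε/D = 1.99×10^-5
Haaland: f = 0.02040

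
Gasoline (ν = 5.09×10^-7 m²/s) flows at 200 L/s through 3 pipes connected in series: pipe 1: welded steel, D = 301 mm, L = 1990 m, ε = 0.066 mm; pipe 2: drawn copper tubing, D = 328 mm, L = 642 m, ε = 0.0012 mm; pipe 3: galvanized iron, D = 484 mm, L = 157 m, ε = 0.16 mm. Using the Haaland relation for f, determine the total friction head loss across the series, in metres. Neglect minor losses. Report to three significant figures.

Pipe 1: V = 2.811 m/s, Re = 1.66×10^6, ε/D = 2.19×10^-4, f = 0.01451, h_1 = f(L/D)V²/2g = 38.63 m
Pipe 2: V = 2.367 m/s, Re = 1.53×10^6, ε/D = 3.66×10^-6, f = 0.01089, h_2 = f(L/D)V²/2g = 6.085 m
Pipe 3: V = 1.087 m/s, Re = 1.03×10^6, ε/D = 3.31×10^-4, f = 0.01585, h_3 = f(L/D)V²/2g = 0.3098 m
Series → Q common, losses add: H = Σh = 45.03 m

H ≈ 45.0 m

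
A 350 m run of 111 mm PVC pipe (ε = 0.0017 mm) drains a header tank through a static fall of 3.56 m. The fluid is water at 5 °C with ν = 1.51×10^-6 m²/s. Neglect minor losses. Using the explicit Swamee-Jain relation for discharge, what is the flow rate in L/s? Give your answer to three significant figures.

Swamee-Jain (Type II): Q = -0.965·√(gD⁵h_f/L)·ln[ε/(3.7D) + √(3.17ν²L/(gD³h_f))]
√(gD⁵h_f/L) = √(9.81·0.111⁵·3.56/350) = 0.001297
ε/(3.7D) = 4.14×10^-6; √(3.17ν²L/(gD³h_f)) = 2.30×10^-4
Q = -0.965·0.001297·ln(2.343×10^-4) = 0.01046 m³/s
Check: V = 1.08 m/s, Re = 7.95×10^4, f = 0.01884, h_f = 3.54 m ≈ 3.56 m ✓

Q ≈ 10.5 L/s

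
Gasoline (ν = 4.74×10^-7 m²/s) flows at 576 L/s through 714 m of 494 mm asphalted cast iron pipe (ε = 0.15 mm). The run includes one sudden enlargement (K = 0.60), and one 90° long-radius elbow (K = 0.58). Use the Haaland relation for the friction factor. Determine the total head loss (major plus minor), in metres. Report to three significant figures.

H_L ≈ 10.7 m

V = 4Q/(πD²) = 3.005 m/s; V²/2g = 0.4603 m
Re = 3.13×10^6, ε/D = 3.04×10^-4 → f = 0.01522 (Haaland)
Major: h_f = f(L/D)·V²/2g = 0.01522·1445·0.4603 = 10.12 m
Minor: ΣK = 1.18; h_m = ΣK·V²/2g = 0.5432 m
Total H_L = 10.12 + 0.5432 = 10.67 m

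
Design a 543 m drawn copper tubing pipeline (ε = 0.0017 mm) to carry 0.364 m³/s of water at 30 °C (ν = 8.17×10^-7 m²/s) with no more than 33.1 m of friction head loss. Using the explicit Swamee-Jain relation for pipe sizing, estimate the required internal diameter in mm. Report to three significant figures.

D ≈ 287 mm

Swamee-Jain (Type III): D = 0.66·[ε^1.25·(LQ²/(gh_f))^4.75 + ν·Q^9.4·(L/(gh_f))^5.2]^0.04
LQ²/(gh_f) = 0.2216; L/(gh_f) = 1.672
Term 1 = ε^1.25·(…)^4.75 = 4.78×10^-11; Term 2 = ν·Q^9.4·(…)^5.2 = 8.87×10^-10
D = 0.66·(4.78×10^-11 + 8.87×10^-10)^0.04 = 0.2873 m = 287 mm
Check: V = 5.61 m/s, Re = 1.97×10^6, f = 0.01061, h_f = 32.2 m ≈ 33.1 m ✓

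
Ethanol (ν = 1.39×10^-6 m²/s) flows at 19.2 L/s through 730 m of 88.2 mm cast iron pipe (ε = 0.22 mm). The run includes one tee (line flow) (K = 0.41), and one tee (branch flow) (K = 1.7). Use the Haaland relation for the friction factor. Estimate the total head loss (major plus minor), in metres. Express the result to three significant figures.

V = 4Q/(πD²) = 3.142 m/s; V²/2g = 0.5033 m
Re = 1.99×10^5, ε/D = 0.00249 → f = 0.02559 (Haaland)
Major: h_f = f(L/D)·V²/2g = 0.02559·8277·0.5033 = 106.6 m
Minor: ΣK = 2.11; h_m = ΣK·V²/2g = 1.062 m
Total H_L = 106.6 + 1.062 = 107.7 m

H_L ≈ 108 m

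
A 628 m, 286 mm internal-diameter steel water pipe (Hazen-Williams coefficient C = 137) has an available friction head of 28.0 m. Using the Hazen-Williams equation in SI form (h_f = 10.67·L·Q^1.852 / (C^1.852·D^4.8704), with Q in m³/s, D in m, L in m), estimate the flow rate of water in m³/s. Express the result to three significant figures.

Rearranging: Q = [h_f·C^1.852·D^4.8704 / (10.67·L)]^(1/1.852)
Q = [28.0·137^1.852·0.286^4.8704 / (10.67·628)]^0.540 = 0.2646 m³/s

Q ≈ 0.265 m³/s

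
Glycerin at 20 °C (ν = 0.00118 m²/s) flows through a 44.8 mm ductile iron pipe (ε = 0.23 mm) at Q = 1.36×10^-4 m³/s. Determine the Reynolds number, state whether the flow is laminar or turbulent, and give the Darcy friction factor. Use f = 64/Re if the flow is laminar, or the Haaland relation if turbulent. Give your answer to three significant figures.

Re ≈ 3.28; laminar; f = 64/Re ≈ 19.5

V = 4Q/(πD²) = 0.08628 m/s
Re = VD/ν = 0.08628·0.0448/0.00118 = 3.28
Re < 2300 → laminar → f = 64/Re = 19.54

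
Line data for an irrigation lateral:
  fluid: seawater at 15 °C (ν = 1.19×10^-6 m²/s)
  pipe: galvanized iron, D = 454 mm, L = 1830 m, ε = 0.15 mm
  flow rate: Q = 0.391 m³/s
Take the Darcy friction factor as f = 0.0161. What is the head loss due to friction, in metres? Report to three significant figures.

V = 4Q/(πD²) = 4·0.391/(π·0.454²) = 2.415 m/s
h_f = f(L/D)V²/(2g) = 0.01610·(1830/0.454)·2.415²/(2·9.81) = 19.30 m

h_f ≈ 19.3 m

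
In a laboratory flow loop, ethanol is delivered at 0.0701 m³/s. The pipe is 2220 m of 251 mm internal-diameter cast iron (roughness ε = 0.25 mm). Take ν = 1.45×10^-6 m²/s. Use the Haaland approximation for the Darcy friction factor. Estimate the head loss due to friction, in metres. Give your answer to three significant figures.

h_f ≈ 18.7 m

V = 4Q/(πD²) = 4·0.0701/(π·0.251²) = 1.417 m/s
Re = VD/ν = 1.417·0.251/1.45×10^-6 = 2.45×10^5 → turbulent
ε/D = 0.25/251 = 9.96×10^-4
Haaland: f = 0.02068
h_f = f(L/D)V²/(2g) = 0.02068·(2220/0.251)·1.417²/(2·9.81) = 18.71 m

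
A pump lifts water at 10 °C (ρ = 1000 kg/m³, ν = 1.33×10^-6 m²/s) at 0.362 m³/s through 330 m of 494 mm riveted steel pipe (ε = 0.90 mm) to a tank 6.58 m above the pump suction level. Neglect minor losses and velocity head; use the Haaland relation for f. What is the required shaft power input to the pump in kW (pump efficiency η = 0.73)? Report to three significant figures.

P_shaft ≈ 45.7 kW

V = 4Q/(πD²) = 1.889 m/s; Re = 7.02×10^5; ε/D = 0.00182; f = 0.02314
h_f = f(L/D)V²/2g = 2.811 m
Total head H = z + h_f = 6.58 + 2.811 = 9.391 m
P_hyd = ρgQH = 1000·9.81·0.362·9.391 = 33.35 kW
P_shaft = P_hyd/η = 33.35/0.73 = 45.68 kW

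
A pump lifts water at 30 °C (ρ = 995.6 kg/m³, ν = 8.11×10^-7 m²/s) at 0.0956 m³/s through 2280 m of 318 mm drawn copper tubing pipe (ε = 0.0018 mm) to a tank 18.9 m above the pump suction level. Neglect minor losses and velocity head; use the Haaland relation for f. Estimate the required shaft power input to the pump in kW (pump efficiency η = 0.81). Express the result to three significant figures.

P_shaft ≈ 29.9 kW

V = 4Q/(πD²) = 1.204 m/s; Re = 4.72×10^5; ε/D = 5.66×10^-6; f = 0.01326
h_f = f(L/D)V²/2g = 7.020 m
Total head H = z + h_f = 18.9 + 7.020 = 25.92 m
P_hyd = ρgQH = 995.6·9.81·0.0956·25.92 = 24.20 kW
P_shaft = P_hyd/η = 24.20/0.81 = 29.88 kW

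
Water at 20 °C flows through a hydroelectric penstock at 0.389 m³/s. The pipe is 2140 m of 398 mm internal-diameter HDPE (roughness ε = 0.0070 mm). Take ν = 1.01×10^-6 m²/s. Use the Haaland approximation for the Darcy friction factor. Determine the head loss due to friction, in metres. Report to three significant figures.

h_f ≈ 31.0 m

V = 4Q/(πD²) = 4·0.389/(π·0.398²) = 3.127 m/s
Re = VD/ν = 3.127·0.398/1.01×10^-6 = 1.23×10^6 → turbulent
ε/D = 0.0070/398 = 1.76×10^-5
Haaland: f = 0.01157
h_f = f(L/D)V²/(2g) = 0.01157·(2140/0.398)·3.127²/(2·9.81) = 30.99 m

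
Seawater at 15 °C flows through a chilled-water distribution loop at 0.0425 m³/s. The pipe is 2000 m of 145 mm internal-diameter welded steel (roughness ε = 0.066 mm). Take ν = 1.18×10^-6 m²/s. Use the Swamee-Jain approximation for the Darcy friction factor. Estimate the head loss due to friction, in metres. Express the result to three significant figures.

V = 4Q/(πD²) = 4·0.0425/(π·0.145²) = 2.574 m/s
Re = VD/ν = 2.574·0.145/1.18×10^-6 = 3.16×10^5 → turbulent
ε/D = 0.066/145 = 4.55×10^-4
Swamee-Jain: f = 0.01800
h_f = f(L/D)V²/(2g) = 0.01800·(2000/0.145)·2.574²/(2·9.81) = 83.80 m

h_f ≈ 83.8 m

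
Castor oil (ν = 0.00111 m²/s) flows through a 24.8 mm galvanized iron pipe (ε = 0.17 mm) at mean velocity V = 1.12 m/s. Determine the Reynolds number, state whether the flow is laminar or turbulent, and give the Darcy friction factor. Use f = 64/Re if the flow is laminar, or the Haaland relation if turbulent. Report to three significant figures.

Re ≈ 25.0; laminar; f = 64/Re ≈ 2.56

Re = VD/ν = 1.120·0.0248/0.00111 = 25.0
Re < 2300 → laminar → f = 64/Re = 2.558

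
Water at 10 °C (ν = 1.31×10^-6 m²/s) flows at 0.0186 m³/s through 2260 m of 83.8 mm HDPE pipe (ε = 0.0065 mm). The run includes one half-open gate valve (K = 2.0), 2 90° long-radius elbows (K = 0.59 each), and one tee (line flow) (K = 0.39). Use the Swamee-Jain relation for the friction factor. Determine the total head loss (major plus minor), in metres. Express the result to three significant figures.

H_L ≈ 252 m

V = 4Q/(πD²) = 3.372 m/s; V²/2g = 0.5797 m
Re = 2.16×10^5, ε/D = 7.76×10^-5 → f = 0.01601 (Swamee-Jain)
Major: h_f = f(L/D)·V²/2g = 0.01601·26969·0.5797 = 250.3 m
Minor: ΣK = 3.57; h_m = ΣK·V²/2g = 2.069 m
Total H_L = 250.3 + 2.069 = 252.4 m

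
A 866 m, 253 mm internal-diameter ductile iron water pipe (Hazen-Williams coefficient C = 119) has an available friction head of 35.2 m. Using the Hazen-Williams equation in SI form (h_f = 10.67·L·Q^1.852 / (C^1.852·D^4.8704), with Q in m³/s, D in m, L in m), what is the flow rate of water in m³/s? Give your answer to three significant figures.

Q ≈ 0.158 m³/s

Rearranging: Q = [h_f·C^1.852·D^4.8704 / (10.67·L)]^(1/1.852)
Q = [35.2·119^1.852·0.253^4.8704 / (10.67·866)]^0.540 = 0.1584 m³/s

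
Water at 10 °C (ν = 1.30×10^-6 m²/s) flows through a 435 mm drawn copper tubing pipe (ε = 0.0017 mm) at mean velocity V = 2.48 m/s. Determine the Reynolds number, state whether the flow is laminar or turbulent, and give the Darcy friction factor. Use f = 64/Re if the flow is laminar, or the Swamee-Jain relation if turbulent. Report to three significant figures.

Re ≈ 8.30×10^5; turbulent; f ≈ 0.0121

Re = VD/ν = 2.480·0.435/1.30×10^-6 = 8.30×10^5
Re > 4000 → turbulent; ε/D = 3.91×10^-6
Swamee-Jain: f = 0.01207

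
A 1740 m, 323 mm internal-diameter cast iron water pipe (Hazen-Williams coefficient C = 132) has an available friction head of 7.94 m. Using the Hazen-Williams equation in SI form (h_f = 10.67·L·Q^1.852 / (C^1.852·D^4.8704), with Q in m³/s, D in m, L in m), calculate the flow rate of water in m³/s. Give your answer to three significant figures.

Q ≈ 0.103 m³/s

Rearranging: Q = [h_f·C^1.852·D^4.8704 / (10.67·L)]^(1/1.852)
Q = [7.94·132^1.852·0.323^4.8704 / (10.67·1740)]^0.540 = 0.1025 m³/s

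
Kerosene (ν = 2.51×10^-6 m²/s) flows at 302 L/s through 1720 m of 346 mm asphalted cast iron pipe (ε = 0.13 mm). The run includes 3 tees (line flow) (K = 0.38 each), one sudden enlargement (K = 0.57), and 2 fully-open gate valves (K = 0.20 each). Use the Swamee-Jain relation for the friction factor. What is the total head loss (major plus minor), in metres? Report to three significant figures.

H_L ≈ 45.7 m

V = 4Q/(πD²) = 3.212 m/s; V²/2g = 0.5258 m
Re = 4.43×10^5, ε/D = 3.76×10^-4 → f = 0.01707 (Swamee-Jain)
Major: h_f = f(L/D)·V²/2g = 0.01707·4971·0.5258 = 44.63 m
Minor: ΣK = 2.11; h_m = ΣK·V²/2g = 1.109 m
Total H_L = 44.63 + 1.109 = 45.74 m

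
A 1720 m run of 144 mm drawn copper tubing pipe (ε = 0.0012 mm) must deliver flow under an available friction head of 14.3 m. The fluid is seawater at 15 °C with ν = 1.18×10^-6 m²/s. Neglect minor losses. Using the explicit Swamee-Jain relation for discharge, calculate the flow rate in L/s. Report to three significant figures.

Swamee-Jain (Type II): Q = -0.965·√(gD⁵h_f/L)·ln[ε/(3.7D) + √(3.17ν²L/(gD³h_f))]
√(gD⁵h_f/L) = √(9.81·0.144⁵·14.3/1720) = 0.002247
ε/(3.7D) = 2.25×10^-6; √(3.17ν²L/(gD³h_f)) = 1.35×10^-4
Q = -0.965·0.002247·ln(1.369×10^-4) = 0.01929 m³/s
Check: V = 1.18 m/s, Re = 1.45×10^5, f = 0.01663, h_f = 14.2 m ≈ 14.3 m ✓

Q ≈ 19.3 L/s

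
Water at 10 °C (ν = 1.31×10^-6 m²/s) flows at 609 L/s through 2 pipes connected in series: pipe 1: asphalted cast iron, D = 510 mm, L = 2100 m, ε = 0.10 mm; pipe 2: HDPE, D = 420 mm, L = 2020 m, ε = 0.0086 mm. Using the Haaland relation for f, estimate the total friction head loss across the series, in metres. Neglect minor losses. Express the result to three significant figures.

H ≈ 81.1 m

Pipe 1: V = 2.981 m/s, Re = 1.16×10^6, ε/D = 1.96×10^-4, f = 0.01445, h_1 = f(L/D)V²/2g = 26.95 m
Pipe 2: V = 4.396 m/s, Re = 1.41×10^6, ε/D = 2.05×10^-5, f = 0.01143, h_2 = f(L/D)V²/2g = 54.13 m
Series → Q common, losses add: H = Σh = 81.08 m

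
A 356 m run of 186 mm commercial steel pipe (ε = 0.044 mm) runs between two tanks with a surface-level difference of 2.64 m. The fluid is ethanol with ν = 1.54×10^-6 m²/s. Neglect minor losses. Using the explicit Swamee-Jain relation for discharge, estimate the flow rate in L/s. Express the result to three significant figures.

Swamee-Jain (Type II): Q = -0.965·√(gD⁵h_f/L)·ln[ε/(3.7D) + √(3.17ν²L/(gD³h_f))]
√(gD⁵h_f/L) = √(9.81·0.186⁵·2.64/356) = 0.004024
ε/(3.7D) = 6.39×10^-5; √(3.17ν²L/(gD³h_f)) = 1.27×10^-4
Q = -0.965·0.004024·ln(1.907×10^-4) = 0.03326 m³/s
Check: V = 1.22 m/s, Re = 1.48×10^5, f = 0.01809, h_f = 2.64 m ≈ 2.64 m ✓

Q ≈ 33.3 L/s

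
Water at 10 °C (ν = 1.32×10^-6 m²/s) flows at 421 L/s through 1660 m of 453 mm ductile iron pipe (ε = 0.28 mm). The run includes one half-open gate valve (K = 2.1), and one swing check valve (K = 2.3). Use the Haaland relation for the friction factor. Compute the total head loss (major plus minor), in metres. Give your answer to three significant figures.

H_L ≈ 24.4 m

V = 4Q/(πD²) = 2.612 m/s; V²/2g = 0.3478 m
Re = 8.96×10^5, ε/D = 6.18×10^-4 → f = 0.01798 (Haaland)
Major: h_f = f(L/D)·V²/2g = 0.01798·3664·0.3478 = 22.91 m
Minor: ΣK = 4.40; h_m = ΣK·V²/2g = 1.530 m
Total H_L = 22.91 + 1.530 = 24.44 m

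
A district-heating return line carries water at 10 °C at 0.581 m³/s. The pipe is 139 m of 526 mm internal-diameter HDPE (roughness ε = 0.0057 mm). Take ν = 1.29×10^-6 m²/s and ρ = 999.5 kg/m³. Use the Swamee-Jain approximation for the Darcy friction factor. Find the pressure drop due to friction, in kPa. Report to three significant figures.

Δp ≈ 11.1 kPa

V = 4Q/(πD²) = 4·0.581/(π·0.526²) = 2.674 m/s
Re = VD/ν = 2.674·0.526/1.29×10^-6 = 1.09×10^6 → turbulent
ε/D = 0.0057/526 = 1.08×10^-5
Swamee-Jain: f = 0.01172
h_f = f(L/D)V²/(2g) = 0.01172·(139/0.526)·2.674²/(2·9.81) = 1.128 m
Δp = ρg·h_f = 999.5·9.81·1.128 = 11.06 kPa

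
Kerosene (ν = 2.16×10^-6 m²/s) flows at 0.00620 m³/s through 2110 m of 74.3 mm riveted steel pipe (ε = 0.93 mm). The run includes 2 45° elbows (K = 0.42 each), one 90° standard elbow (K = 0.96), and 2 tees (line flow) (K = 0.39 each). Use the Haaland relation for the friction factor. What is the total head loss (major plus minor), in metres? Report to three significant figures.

V = 4Q/(πD²) = 1.430 m/s; V²/2g = 0.1042 m
Re = 4.92×10^4, ε/D = 0.0125 → f = 0.04202 (Haaland)
Major: h_f = f(L/D)·V²/2g = 0.04202·28398·0.1042 = 124.4 m
Minor: ΣK = 2.58; h_m = ΣK·V²/2g = 0.2689 m
Total H_L = 124.4 + 0.2689 = 124.6 m

H_L ≈ 125 m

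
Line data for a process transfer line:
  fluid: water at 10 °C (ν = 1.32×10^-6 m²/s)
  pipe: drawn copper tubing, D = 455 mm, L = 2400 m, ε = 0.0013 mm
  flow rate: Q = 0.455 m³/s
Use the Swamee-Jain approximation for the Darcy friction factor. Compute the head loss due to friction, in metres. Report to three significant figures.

h_f ≈ 24.7 m

V = 4Q/(πD²) = 4·0.455/(π·0.455²) = 2.798 m/s
Re = VD/ν = 2.798·0.455/1.32×10^-6 = 9.65×10^5 → turbulent
ε/D = 0.0013/455 = 2.86×10^-6
Swamee-Jain: f = 0.01175
h_f = f(L/D)V²/(2g) = 0.01175·(2400/0.455)·2.798²/(2·9.81) = 24.73 m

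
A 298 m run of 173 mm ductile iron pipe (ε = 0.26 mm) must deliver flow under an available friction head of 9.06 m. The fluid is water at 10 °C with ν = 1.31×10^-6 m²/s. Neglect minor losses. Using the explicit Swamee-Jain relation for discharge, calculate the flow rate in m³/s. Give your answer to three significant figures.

Swamee-Jain (Type II): Q = -0.965·√(gD⁵h_f/L)·ln[ε/(3.7D) + √(3.17ν²L/(gD³h_f))]
√(gD⁵h_f/L) = √(9.81·0.173⁵·9.06/298) = 0.006798
ε/(3.7D) = 4.06×10^-4; √(3.17ν²L/(gD³h_f)) = 5.94×10^-5
Q = -0.965·0.006798·ln(4.655×10^-4) = 0.05033 m³/s
Check: V = 2.14 m/s, Re = 2.83×10^5, f = 0.02267, h_f = 9.12 m ≈ 9.06 m ✓

Q ≈ 0.0503 m³/s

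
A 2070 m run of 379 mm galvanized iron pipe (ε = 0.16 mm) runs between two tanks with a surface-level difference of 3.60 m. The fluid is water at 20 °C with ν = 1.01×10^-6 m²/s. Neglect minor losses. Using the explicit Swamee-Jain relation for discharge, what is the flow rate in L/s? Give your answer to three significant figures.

Swamee-Jain (Type II): Q = -0.965·√(gD⁵h_f/L)·ln[ε/(3.7D) + √(3.17ν²L/(gD³h_f))]
√(gD⁵h_f/L) = √(9.81·0.379⁵·3.60/2070) = 0.01155
ε/(3.7D) = 1.14×10^-4; √(3.17ν²L/(gD³h_f)) = 5.90×10^-5
Q = -0.965·0.01155·ln(1.731×10^-4) = 0.09654 m³/s
Check: V = 0.856 m/s, Re = 3.21×10^5, f = 0.01777, h_f = 3.62 m ≈ 3.60 m ✓

Q ≈ 96.5 L/s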